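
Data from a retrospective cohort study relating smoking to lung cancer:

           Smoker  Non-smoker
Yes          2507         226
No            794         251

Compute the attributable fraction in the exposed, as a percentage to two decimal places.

37.61

Reading the table with exposure as columns: a = 2507 (Smoker, case), b = 794 (Smoker, non-case), c = 226 (Non-smoker, case), d = 251.
Risk in exposed = 2507/3301 = 0.75947; risk in unexposed = 226/477 = 0.47379.
RR = 0.75947/0.47379 = 1.60295
AR% = (RR − 1)/RR × 100 = (1.60295 − 1)/1.60295 × 100 = 37.6148%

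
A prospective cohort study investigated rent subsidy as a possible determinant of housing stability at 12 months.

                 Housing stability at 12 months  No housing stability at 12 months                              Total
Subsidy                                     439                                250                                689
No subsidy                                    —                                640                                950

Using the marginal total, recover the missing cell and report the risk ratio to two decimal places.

The missing cell is in the unexposed row: 950 − 640 = 310.
So a = 439, b = 250, c = 310, d = 640.
RR = [a/(a+b)] / [c/(c+d)] = (439/689) / (310/950) = 0.63716/0.32632 = 1.95257

1.95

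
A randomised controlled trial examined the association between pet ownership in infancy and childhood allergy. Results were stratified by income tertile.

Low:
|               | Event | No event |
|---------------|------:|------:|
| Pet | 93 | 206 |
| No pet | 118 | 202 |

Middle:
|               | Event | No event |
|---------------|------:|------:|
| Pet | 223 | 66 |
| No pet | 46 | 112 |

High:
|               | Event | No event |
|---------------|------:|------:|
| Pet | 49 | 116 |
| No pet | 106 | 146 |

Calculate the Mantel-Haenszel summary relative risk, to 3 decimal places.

1.216

RR_MH = Σ(aᵢ·n₀ᵢ/nᵢ) / Σ(cᵢ·n₁ᵢ/nᵢ), with n₁ᵢ = aᵢ+bᵢ (exposed), n₀ᵢ = cᵢ+dᵢ (unexposed), nᵢ = n₁ᵢ+n₀ᵢ.
Stratum 1 (Low): n₁ = 299, n₀ = 320, n = 619; a·n₀/n = 93·320/619 = 48.0775; c·n₁/n = 118·299/619 = 56.9984
Stratum 2 (Middle): n₁ = 289, n₀ = 158, n = 447; a·n₀/n = 223·158/447 = 78.8233; c·n₁/n = 46·289/447 = 29.7405
Stratum 3 (High): n₁ = 165, n₀ = 252, n = 417; a·n₀/n = 49·252/417 = 29.6115; c·n₁/n = 106·165/417 = 41.9424
RR_MH = (48.0775 + 78.8233 + 29.6115) / (56.9984 + 29.7405 + 41.9424) = 156.5123 / 128.6813 = 1.21628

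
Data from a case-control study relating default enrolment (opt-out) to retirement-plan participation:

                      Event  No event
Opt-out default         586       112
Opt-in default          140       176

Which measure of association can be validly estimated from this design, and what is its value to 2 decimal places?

6.58

Cells: a = 586, b = 112, c = 140, d = 176.
This is a case-control study: participants were sampled on outcome status, so risks in the source population cannot be estimated directly — relative risk is not valid here. The odds ratio is the appropriate measure.
OR = (a·d)/(b·c) = (586 × 176) / (112 × 140) = 103136 / 15680 = 6.57755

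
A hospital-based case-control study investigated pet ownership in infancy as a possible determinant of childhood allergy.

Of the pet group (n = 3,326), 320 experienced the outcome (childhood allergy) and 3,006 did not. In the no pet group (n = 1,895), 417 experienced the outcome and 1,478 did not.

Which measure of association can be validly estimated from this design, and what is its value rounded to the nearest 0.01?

0.38

From the description: a = 320, b = 3006, c = 417, d = 1478.
This is a hospital-based case-control study: participants were sampled on outcome status, so risks in the source population cannot be estimated directly — relative risk is not valid here. The odds ratio is the appropriate measure.
OR = (a·d)/(b·c) = (320 × 1478) / (3006 × 417) = 472960 / 1253502 = 0.37731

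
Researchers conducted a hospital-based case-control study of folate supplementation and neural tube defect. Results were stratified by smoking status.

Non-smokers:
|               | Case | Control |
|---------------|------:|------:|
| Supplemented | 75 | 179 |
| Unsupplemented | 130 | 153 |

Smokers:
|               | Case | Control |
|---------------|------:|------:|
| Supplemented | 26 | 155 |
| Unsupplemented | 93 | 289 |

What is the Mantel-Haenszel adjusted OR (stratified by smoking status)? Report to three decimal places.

0.504

OR_MH = Σ(aᵢdᵢ/nᵢ) / Σ(bᵢcᵢ/nᵢ), where nᵢ is the stratum total.
Stratum 1 (Non-smokers): n = 537; a·d/n = 75·153/537 = 21.3687; b·c/n = 179·130/537 = 43.3333
Stratum 2 (Smokers): n = 563; a·d/n = 26·289/563 = 13.3464; b·c/n = 155·93/563 = 25.6039
OR_MH = (21.3687 + 13.3464) / (43.3333 + 25.6039) = 34.7151 / 68.9372 = 0.50358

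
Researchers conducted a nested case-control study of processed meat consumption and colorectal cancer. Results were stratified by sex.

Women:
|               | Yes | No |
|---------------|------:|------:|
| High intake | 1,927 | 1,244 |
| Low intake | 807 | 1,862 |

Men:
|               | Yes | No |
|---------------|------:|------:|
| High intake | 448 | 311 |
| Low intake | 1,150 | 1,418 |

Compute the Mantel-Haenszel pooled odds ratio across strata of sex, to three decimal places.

2.882

OR_MH = Σ(aᵢdᵢ/nᵢ) / Σ(bᵢcᵢ/nᵢ), where nᵢ is the stratum total.
Stratum 1 (Women): n = 5840; a·d/n = 1927·1862/5840 = 614.3962; b·c/n = 1244·807/5840 = 171.9021
Stratum 2 (Men): n = 3327; a·d/n = 448·1418/3327 = 190.9420; b·c/n = 311·1150/3327 = 107.4992
OR_MH = (614.3962 + 190.9420) / (171.9021 + 107.4992) = 805.3382 / 279.4013 = 2.88237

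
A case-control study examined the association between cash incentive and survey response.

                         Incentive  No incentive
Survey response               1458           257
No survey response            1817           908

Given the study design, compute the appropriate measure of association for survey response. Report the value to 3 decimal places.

Reading the table with exposure as columns: a = 1458 (Incentive, case), b = 1817 (Incentive, non-case), c = 257 (No incentive, case), d = 908.
This is a case-control study: participants were sampled on outcome status, so risks in the source population cannot be estimated directly — relative risk is not valid here. The odds ratio is the appropriate measure.
OR = (a·d)/(b·c) = (1458 × 908) / (1817 × 257) = 1323864 / 466969 = 2.83501

2.835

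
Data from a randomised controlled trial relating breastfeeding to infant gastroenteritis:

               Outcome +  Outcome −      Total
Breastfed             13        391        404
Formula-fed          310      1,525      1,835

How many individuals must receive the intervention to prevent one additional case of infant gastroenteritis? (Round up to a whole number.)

8

Risk in treated group = 13/404 = 0.03218; risk in control = 310/1835 = 0.16894.
Absolute risk reduction = 0.16894 − 0.03218 = 0.13676
NNT = 1 / ARR = 1 / 0.13676 = 7.312 → round up → 8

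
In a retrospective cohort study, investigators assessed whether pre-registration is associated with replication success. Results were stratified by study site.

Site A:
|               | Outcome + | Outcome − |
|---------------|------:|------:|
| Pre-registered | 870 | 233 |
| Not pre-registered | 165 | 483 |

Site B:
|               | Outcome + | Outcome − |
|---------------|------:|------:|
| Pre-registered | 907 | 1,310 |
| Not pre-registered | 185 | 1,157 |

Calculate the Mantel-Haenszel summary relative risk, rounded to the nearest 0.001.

3.029

RR_MH = Σ(aᵢ·n₀ᵢ/nᵢ) / Σ(cᵢ·n₁ᵢ/nᵢ), with n₁ᵢ = aᵢ+bᵢ (exposed), n₀ᵢ = cᵢ+dᵢ (unexposed), nᵢ = n₁ᵢ+n₀ᵢ.
Stratum 1 (Site A): n₁ = 1103, n₀ = 648, n = 1751; a·n₀/n = 870·648/1751 = 321.9646; c·n₁/n = 165·1103/1751 = 103.9377
Stratum 2 (Site B): n₁ = 2217, n₀ = 1342, n = 3559; a·n₀/n = 907·1342/3559 = 342.0045; c·n₁/n = 185·2217/3559 = 115.2416
RR_MH = (321.9646 + 342.0045) / (103.9377 + 115.2416) = 663.9691 / 219.1794 = 3.02934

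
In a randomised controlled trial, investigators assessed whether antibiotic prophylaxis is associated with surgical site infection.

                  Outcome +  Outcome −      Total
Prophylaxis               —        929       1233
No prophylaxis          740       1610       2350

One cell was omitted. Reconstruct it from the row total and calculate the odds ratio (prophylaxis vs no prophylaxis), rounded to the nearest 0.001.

0.712

The missing cell is in the exposed row: 1233 − 929 = 304.
So a = 304, b = 929, c = 740, d = 1610.
OR = (a·d)/(b·c) = (304 × 1610) / (929 × 740) = 489440 / 687460 = 0.71195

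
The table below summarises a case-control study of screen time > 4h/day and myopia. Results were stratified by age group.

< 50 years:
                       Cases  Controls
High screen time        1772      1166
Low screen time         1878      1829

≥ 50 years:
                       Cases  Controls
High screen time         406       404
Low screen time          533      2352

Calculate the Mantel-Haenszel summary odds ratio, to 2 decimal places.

1.92

OR_MH = Σ(aᵢdᵢ/nᵢ) / Σ(bᵢcᵢ/nᵢ), where nᵢ is the stratum total.
Stratum 1 (< 50 years): n = 6645; a·d/n = 1772·1829/6645 = 487.7333; b·c/n = 1166·1878/6645 = 329.5332
Stratum 2 (≥ 50 years): n = 3695; a·d/n = 406·2352/3695 = 258.4336; b·c/n = 404·533/3695 = 58.2766
OR_MH = (487.7333 + 258.4336) / (329.5332 + 58.2766) = 746.1669 / 387.8098 = 1.92405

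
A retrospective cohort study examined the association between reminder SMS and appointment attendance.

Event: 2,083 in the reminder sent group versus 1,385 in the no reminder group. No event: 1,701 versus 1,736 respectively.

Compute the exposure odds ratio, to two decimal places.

From the description: a = 2083, b = 1701, c = 1385, d = 1736.
OR = (a·d)/(b·c) = (2083 × 1736) / (1701 × 1385) = 3616088 / 2355885 = 1.53492
The odds of appointment attendance are about 1.53 times as high in the reminder sent group.

1.53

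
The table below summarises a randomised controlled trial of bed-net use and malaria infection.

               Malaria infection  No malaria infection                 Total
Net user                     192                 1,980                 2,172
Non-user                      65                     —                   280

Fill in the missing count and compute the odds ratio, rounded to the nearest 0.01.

The missing cell is in the unexposed row: 280 − 65 = 215.
So a = 192, b = 1980, c = 65, d = 215.
OR = (a·d)/(b·c) = (192 × 215) / (1980 × 65) = 41280 / 128700 = 0.32075

0.32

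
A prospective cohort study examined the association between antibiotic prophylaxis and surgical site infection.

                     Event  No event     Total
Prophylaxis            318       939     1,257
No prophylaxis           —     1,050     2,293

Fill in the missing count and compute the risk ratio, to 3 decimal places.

0.467

The missing cell is in the unexposed row: 2293 − 1050 = 1243.
So a = 318, b = 939, c = 1243, d = 1050.
RR = [a/(a+b)] / [c/(c+d)] = (318/1257) / (1243/2293) = 0.25298/0.54208 = 0.46669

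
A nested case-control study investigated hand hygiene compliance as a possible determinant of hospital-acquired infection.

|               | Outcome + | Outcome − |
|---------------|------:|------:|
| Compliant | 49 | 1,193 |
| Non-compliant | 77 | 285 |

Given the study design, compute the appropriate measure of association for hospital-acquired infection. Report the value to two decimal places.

Cells: a = 49, b = 1193, c = 77, d = 285.
This is a nested case-control study: participants were sampled on outcome status, so risks in the source population cannot be estimated directly — relative risk is not valid here. The odds ratio is the appropriate measure.
OR = (a·d)/(b·c) = (49 × 285) / (1193 × 77) = 13965 / 91861 = 0.15202

0.15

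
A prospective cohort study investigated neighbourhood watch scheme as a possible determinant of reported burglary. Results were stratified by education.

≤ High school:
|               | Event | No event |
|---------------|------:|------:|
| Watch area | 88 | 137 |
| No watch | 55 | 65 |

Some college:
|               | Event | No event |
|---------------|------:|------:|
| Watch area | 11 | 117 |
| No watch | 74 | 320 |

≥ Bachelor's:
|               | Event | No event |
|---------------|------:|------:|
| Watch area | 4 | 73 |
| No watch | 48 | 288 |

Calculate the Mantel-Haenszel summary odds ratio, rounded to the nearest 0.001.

OR_MH = Σ(aᵢdᵢ/nᵢ) / Σ(bᵢcᵢ/nᵢ), where nᵢ is the stratum total.
Stratum 1 (≤ High school): n = 345; a·d/n = 88·65/345 = 16.5797; b·c/n = 137·55/345 = 21.8406
Stratum 2 (Some college): n = 522; a·d/n = 11·320/522 = 6.7433; b·c/n = 117·74/522 = 16.5862
Stratum 3 (≥ Bachelor's): n = 413; a·d/n = 4·288/413 = 2.7893; b·c/n = 73·48/413 = 8.4843
OR_MH = (16.5797 + 6.7433 + 2.7893) / (21.8406 + 16.5862 + 8.4843) = 26.1124 / 46.9110 = 0.55664

0.557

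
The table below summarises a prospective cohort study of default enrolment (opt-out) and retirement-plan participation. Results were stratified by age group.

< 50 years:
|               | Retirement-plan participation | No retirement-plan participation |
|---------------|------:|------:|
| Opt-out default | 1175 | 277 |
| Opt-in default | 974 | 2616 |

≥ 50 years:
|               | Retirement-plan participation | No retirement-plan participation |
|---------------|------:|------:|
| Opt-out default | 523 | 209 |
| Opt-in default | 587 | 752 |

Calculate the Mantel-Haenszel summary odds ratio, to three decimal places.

OR_MH = Σ(aᵢdᵢ/nᵢ) / Σ(bᵢcᵢ/nᵢ), where nᵢ is the stratum total.
Stratum 1 (< 50 years): n = 5042; a·d/n = 1175·2616/5042 = 609.6390; b·c/n = 277·974/5042 = 53.5101
Stratum 2 (≥ 50 years): n = 2071; a·d/n = 523·752/2071 = 189.9063; b·c/n = 209·587/2071 = 59.2385
OR_MH = (609.6390 + 189.9063) / (53.5101 + 59.2385) = 799.5454 / 112.7486 = 7.09140

7.091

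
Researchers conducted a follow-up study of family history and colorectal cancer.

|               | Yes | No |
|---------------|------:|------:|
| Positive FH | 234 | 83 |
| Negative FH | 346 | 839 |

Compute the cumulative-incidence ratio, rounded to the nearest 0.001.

Cells: a = 234, b = 83, c = 346, d = 839.
Risk in exposed = 234/317 = 0.73817; risk in unexposed = 346/1185 = 0.29198.
RR = 0.73817 / 0.29198 = 2.52813
The risk among the exposed is 2.53 times that among the unexposed.

2.528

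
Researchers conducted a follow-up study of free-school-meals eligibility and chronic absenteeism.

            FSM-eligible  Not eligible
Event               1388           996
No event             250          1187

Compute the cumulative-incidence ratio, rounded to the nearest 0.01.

Reading the table with exposure as columns: a = 1388 (FSM-eligible, case), b = 250 (FSM-eligible, non-case), c = 996 (Not eligible, case), d = 1187.
Risk in exposed = 1388/1638 = 0.84737; risk in unexposed = 996/2183 = 0.45625.
RR = 0.84737 / 0.45625 = 1.85725
The risk among the exposed is 1.86 times that among the unexposed.

1.86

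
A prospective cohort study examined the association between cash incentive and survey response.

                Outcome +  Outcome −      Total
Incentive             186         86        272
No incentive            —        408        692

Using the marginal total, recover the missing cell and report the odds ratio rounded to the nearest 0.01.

The missing cell is in the unexposed row: 692 − 408 = 284.
So a = 186, b = 86, c = 284, d = 408.
OR = (a·d)/(b·c) = (186 × 408) / (86 × 284) = 75888 / 24424 = 3.10711

3.11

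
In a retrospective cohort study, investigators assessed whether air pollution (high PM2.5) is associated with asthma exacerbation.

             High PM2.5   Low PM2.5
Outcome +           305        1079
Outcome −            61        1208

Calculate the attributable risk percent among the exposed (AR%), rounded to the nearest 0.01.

Reading the table with exposure as columns: a = 305 (High PM2.5, case), b = 61 (High PM2.5, non-case), c = 1079 (Low PM2.5, case), d = 1208.
Risk in exposed = 305/366 = 0.83333; risk in unexposed = 1079/2287 = 0.47180.
RR = 0.83333/0.47180 = 1.76630
AR% = (RR − 1)/RR × 100 = (1.76630 − 1)/1.76630 × 100 = 43.3843%

43.38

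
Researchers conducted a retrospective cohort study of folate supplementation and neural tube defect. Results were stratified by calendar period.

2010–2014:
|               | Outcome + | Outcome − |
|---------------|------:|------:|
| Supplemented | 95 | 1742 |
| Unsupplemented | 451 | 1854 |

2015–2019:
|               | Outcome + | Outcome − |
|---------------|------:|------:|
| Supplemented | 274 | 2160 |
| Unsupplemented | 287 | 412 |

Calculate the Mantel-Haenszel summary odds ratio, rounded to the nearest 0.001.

OR_MH = Σ(aᵢdᵢ/nᵢ) / Σ(bᵢcᵢ/nᵢ), where nᵢ is the stratum total.
Stratum 1 (2010–2014): n = 4142; a·d/n = 95·1854/4142 = 42.5229; b·c/n = 1742·451/4142 = 189.6770
Stratum 2 (2015–2019): n = 3133; a·d/n = 274·412/3133 = 36.0319; b·c/n = 2160·287/3133 = 197.8679
OR_MH = (42.5229 + 36.0319) / (189.6770 + 197.8679) = 78.5549 / 387.5448 = 0.20270

0.203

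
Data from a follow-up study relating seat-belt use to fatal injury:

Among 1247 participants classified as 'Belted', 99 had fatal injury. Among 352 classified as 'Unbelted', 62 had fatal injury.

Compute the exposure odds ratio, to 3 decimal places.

0.403

From the description: a = 99, b = 1148, c = 62, d = 290.
OR = (a·d)/(b·c) = (99 × 290) / (1148 × 62) = 28710 / 71176 = 0.40337
Exposure is associated with lower odds of fatal injury (OR = 0.40 < 1).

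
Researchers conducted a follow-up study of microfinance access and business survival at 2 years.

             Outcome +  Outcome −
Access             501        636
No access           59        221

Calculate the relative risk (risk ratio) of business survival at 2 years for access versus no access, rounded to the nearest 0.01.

2.09

Cells: a = 501, b = 636, c = 59, d = 221.
Risk in exposed = 501/1137 = 0.44063; risk in unexposed = 59/280 = 0.21071.
RR = 0.44063 / 0.21071 = 2.09114
The risk among the exposed is 2.09 times that among the unexposed.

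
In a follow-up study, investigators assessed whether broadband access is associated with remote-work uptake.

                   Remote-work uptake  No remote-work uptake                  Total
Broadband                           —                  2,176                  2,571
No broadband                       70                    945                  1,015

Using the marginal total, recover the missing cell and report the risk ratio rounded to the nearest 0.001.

2.228

The missing cell is in the exposed row: 2571 − 2176 = 395.
So a = 395, b = 2176, c = 70, d = 945.
RR = [a/(a+b)] / [c/(c+d)] = (395/2571) / (70/1015) = 0.15364/0.06897 = 2.22773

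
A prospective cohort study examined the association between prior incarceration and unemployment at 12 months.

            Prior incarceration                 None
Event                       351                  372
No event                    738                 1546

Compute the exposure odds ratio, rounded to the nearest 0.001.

1.977

Reading the table with exposure as columns: a = 351 (Prior incarceration, case), b = 738 (Prior incarceration, non-case), c = 372 (None, case), d = 1546.
OR = (a·d)/(b·c) = (351 × 1546) / (738 × 372) = 542646 / 274536 = 1.97659
The odds of unemployment at 12 months are about 1.98 times as high in the prior incarceration group.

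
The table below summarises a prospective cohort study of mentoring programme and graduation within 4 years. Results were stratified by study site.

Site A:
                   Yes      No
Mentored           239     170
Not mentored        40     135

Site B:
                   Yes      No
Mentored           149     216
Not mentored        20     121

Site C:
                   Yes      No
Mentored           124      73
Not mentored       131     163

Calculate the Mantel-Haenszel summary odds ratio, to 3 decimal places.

3.330

OR_MH = Σ(aᵢdᵢ/nᵢ) / Σ(bᵢcᵢ/nᵢ), where nᵢ is the stratum total.
Stratum 1 (Site A): n = 584; a·d/n = 239·135/584 = 55.2483; b·c/n = 170·40/584 = 11.6438
Stratum 2 (Site B): n = 506; a·d/n = 149·121/506 = 35.6304; b·c/n = 216·20/506 = 8.5375
Stratum 3 (Site C): n = 491; a·d/n = 124·163/491 = 41.1650; b·c/n = 73·131/491 = 19.4766
OR_MH = (55.2483 + 35.6304 + 41.1650) / (11.6438 + 8.5375 + 19.4766) = 132.0437 / 39.6580 = 3.32956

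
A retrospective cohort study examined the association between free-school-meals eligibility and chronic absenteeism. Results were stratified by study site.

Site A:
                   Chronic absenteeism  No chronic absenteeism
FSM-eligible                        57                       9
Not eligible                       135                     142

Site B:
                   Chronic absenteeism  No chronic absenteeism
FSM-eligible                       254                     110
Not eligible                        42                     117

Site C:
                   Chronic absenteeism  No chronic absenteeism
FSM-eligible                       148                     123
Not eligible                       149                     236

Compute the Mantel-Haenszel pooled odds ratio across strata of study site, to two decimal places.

3.32

OR_MH = Σ(aᵢdᵢ/nᵢ) / Σ(bᵢcᵢ/nᵢ), where nᵢ is the stratum total.
Stratum 1 (Site A): n = 343; a·d/n = 57·142/343 = 23.5977; b·c/n = 9·135/343 = 3.5423
Stratum 2 (Site B): n = 523; a·d/n = 254·117/523 = 56.8222; b·c/n = 110·42/523 = 8.8337
Stratum 3 (Site C): n = 656; a·d/n = 148·236/656 = 53.2439; b·c/n = 123·149/656 = 27.9375
OR_MH = (23.5977 + 56.8222 + 53.2439) / (3.5423 + 8.8337 + 27.9375) = 133.6637 / 40.3134 = 3.31561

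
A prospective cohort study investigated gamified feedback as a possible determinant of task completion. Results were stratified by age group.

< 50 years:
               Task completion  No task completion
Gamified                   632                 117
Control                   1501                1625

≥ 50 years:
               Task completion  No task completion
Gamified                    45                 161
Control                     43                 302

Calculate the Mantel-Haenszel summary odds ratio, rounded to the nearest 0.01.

OR_MH = Σ(aᵢdᵢ/nᵢ) / Σ(bᵢcᵢ/nᵢ), where nᵢ is the stratum total.
Stratum 1 (< 50 years): n = 3875; a·d/n = 632·1625/3875 = 265.0323; b·c/n = 117·1501/3875 = 45.3205
Stratum 2 (≥ 50 years): n = 551; a·d/n = 45·302/551 = 24.6642; b·c/n = 161·43/551 = 12.5644
OR_MH = (265.0323 + 24.6642) / (45.3205 + 12.5644) = 289.6965 / 57.8849 = 5.00470

5.00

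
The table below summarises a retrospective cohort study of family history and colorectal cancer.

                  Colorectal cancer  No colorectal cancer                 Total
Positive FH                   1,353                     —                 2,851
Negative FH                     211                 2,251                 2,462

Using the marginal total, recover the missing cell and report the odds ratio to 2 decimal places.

9.64

The missing cell is in the exposed row: 2851 − 1353 = 1498.
So a = 1353, b = 1498, c = 211, d = 2251.
OR = (a·d)/(b·c) = (1353 × 2251) / (1498 × 211) = 3045603 / 316078 = 9.63561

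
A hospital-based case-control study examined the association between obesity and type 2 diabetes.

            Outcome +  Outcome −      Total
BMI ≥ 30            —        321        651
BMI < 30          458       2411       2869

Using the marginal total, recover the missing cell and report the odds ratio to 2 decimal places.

The missing cell is in the exposed row: 651 − 321 = 330.
So a = 330, b = 321, c = 458, d = 2411.
OR = (a·d)/(b·c) = (330 × 2411) / (321 × 458) = 795630 / 147018 = 5.41179

5.41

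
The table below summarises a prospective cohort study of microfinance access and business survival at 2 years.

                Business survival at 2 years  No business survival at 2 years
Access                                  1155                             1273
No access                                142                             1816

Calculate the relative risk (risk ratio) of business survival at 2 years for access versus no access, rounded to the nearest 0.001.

Cells: a = 1155, b = 1273, c = 142, d = 1816.
Risk in exposed = 1155/2428 = 0.47570; risk in unexposed = 142/1958 = 0.07252.
RR = 0.47570 / 0.07252 = 6.55930
The risk among the exposed is 6.56 times that among the unexposed.

6.559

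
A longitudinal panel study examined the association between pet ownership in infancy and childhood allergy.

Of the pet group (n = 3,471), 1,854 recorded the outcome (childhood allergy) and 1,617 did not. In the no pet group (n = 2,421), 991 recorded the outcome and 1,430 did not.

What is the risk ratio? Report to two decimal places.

From the description: a = 1854, b = 1617, c = 991, d = 1430.
Risk in exposed = 1854/3471 = 0.53414; risk in unexposed = 991/2421 = 0.40933.
RR = 0.53414 / 0.40933 = 1.30490
The risk among the exposed is 1.30 times that among the unexposed.

1.30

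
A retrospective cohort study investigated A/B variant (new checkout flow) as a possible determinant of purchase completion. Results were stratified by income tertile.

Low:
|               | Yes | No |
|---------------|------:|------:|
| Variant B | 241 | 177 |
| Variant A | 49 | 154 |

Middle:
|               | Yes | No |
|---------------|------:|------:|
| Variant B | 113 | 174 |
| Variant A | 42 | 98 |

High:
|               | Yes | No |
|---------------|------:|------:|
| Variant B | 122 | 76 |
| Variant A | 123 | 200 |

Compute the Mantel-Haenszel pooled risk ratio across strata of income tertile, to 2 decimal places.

1.77

RR_MH = Σ(aᵢ·n₀ᵢ/nᵢ) / Σ(cᵢ·n₁ᵢ/nᵢ), with n₁ᵢ = aᵢ+bᵢ (exposed), n₀ᵢ = cᵢ+dᵢ (unexposed), nᵢ = n₁ᵢ+n₀ᵢ.
Stratum 1 (Low): n₁ = 418, n₀ = 203, n = 621; a·n₀/n = 241·203/621 = 78.7810; c·n₁/n = 49·418/621 = 32.9823
Stratum 2 (Middle): n₁ = 287, n₀ = 140, n = 427; a·n₀/n = 113·140/427 = 37.0492; c·n₁/n = 42·287/427 = 28.2295
Stratum 3 (High): n₁ = 198, n₀ = 323, n = 521; a·n₀/n = 122·323/521 = 75.6353; c·n₁/n = 123·198/521 = 46.7447
RR_MH = (78.7810 + 37.0492 + 75.6353) / (32.9823 + 28.2295 + 46.7447) = 191.4655 / 107.9565 = 1.77354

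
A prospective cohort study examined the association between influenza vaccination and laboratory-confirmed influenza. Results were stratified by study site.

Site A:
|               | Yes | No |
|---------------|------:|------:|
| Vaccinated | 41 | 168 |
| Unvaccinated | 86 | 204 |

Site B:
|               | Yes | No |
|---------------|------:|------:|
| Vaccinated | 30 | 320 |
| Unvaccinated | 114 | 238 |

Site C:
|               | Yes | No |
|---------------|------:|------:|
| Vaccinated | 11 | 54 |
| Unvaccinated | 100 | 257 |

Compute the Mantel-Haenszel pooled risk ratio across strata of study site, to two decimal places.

0.45

RR_MH = Σ(aᵢ·n₀ᵢ/nᵢ) / Σ(cᵢ·n₁ᵢ/nᵢ), with n₁ᵢ = aᵢ+bᵢ (exposed), n₀ᵢ = cᵢ+dᵢ (unexposed), nᵢ = n₁ᵢ+n₀ᵢ.
Stratum 1 (Site A): n₁ = 209, n₀ = 290, n = 499; a·n₀/n = 41·290/499 = 23.8277; c·n₁/n = 86·209/499 = 36.0200
Stratum 2 (Site B): n₁ = 350, n₀ = 352, n = 702; a·n₀/n = 30·352/702 = 15.0427; c·n₁/n = 114·350/702 = 56.8376
Stratum 3 (Site C): n₁ = 65, n₀ = 357, n = 422; a·n₀/n = 11·357/422 = 9.3057; c·n₁/n = 100·65/422 = 15.4028
RR_MH = (23.8277 + 15.0427 + 9.3057) / (36.0200 + 56.8376 + 15.4028) = 48.1761 / 108.2605 = 0.44500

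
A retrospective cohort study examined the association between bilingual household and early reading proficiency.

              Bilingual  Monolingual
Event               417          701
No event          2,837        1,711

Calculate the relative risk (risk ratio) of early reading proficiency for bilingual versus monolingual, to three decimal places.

0.441

Reading the table with exposure as columns: a = 417 (Bilingual, case), b = 2837 (Bilingual, non-case), c = 701 (Monolingual, case), d = 1711.
Risk in exposed = 417/3254 = 0.12815; risk in unexposed = 701/2412 = 0.29063.
RR = 0.12815 / 0.29063 = 0.44094
The risk is 56% lower among the exposed than among the unexposed.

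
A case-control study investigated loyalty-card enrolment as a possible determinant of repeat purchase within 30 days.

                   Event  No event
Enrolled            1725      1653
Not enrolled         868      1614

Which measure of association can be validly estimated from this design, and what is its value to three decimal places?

1.940

Cells: a = 1725, b = 1653, c = 868, d = 1614.
This is a case-control study: participants were sampled on outcome status, so risks in the source population cannot be estimated directly — relative risk is not valid here. The odds ratio is the appropriate measure.
OR = (a·d)/(b·c) = (1725 × 1614) / (1653 × 868) = 2784150 / 1434804 = 1.94044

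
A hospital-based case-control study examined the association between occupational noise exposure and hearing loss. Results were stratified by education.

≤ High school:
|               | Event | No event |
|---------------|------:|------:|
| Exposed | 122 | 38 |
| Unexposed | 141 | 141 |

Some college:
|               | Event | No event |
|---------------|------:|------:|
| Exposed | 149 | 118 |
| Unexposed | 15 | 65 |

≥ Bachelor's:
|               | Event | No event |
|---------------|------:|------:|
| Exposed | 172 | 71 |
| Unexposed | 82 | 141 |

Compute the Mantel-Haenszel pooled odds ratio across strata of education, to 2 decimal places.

OR_MH = Σ(aᵢdᵢ/nᵢ) / Σ(bᵢcᵢ/nᵢ), where nᵢ is the stratum total.
Stratum 1 (≤ High school): n = 442; a·d/n = 122·141/442 = 38.9186; b·c/n = 38·141/442 = 12.1222
Stratum 2 (Some college): n = 347; a·d/n = 149·65/347 = 27.9107; b·c/n = 118·15/347 = 5.1009
Stratum 3 (≥ Bachelor's): n = 466; a·d/n = 172·141/466 = 52.0429; b·c/n = 71·82/466 = 12.4936
OR_MH = (38.9186 + 27.9107 + 52.0429) / (12.1222 + 5.1009 + 12.4936) = 118.8721 / 29.7166 = 4.00019

4.00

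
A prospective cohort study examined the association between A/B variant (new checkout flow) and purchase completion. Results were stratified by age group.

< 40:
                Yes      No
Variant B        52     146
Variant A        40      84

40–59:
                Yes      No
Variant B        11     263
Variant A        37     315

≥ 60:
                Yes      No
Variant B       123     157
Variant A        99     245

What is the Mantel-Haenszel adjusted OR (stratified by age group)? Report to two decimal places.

1.15

OR_MH = Σ(aᵢdᵢ/nᵢ) / Σ(bᵢcᵢ/nᵢ), where nᵢ is the stratum total.
Stratum 1 (< 40): n = 322; a·d/n = 52·84/322 = 13.5652; b·c/n = 146·40/322 = 18.1366
Stratum 2 (40–59): n = 626; a·d/n = 11·315/626 = 5.5351; b·c/n = 263·37/626 = 15.5447
Stratum 3 (≥ 60): n = 624; a·d/n = 123·245/624 = 48.2933; b·c/n = 157·99/624 = 24.9087
OR_MH = (13.5652 + 5.5351 + 48.2933) / (18.1366 + 15.5447 + 24.9087) = 67.3936 / 58.5900 = 1.15026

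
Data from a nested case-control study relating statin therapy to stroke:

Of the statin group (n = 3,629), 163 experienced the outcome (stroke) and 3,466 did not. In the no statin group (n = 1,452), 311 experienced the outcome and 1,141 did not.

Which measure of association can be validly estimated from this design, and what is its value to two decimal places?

0.17

From the description: a = 163, b = 3466, c = 311, d = 1141.
This is a nested case-control study: participants were sampled on outcome status, so risks in the source population cannot be estimated directly — relative risk is not valid here. The odds ratio is the appropriate measure.
OR = (a·d)/(b·c) = (163 × 1141) / (3466 × 311) = 185983 / 1077926 = 0.17254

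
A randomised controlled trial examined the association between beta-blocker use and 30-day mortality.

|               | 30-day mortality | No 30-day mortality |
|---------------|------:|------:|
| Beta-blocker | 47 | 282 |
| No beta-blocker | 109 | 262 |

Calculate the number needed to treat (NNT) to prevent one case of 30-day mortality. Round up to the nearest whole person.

7

Risk in treated group = 47/329 = 0.14286; risk in control = 109/371 = 0.29380.
Absolute risk reduction = 0.29380 − 0.14286 = 0.15094
NNT = 1 / ARR = 1 / 0.15094 = 6.625 → round up → 7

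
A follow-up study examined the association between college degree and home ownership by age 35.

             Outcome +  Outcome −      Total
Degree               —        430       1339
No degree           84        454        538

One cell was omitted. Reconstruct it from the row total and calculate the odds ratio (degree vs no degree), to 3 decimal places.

The missing cell is in the exposed row: 1339 − 430 = 909.
So a = 909, b = 430, c = 84, d = 454.
OR = (a·d)/(b·c) = (909 × 454) / (430 × 84) = 412686 / 36120 = 11.42542

11.425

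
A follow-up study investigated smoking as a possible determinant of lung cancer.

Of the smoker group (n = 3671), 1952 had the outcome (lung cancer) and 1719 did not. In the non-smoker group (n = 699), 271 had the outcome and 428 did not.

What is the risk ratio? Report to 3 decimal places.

From the description: a = 1952, b = 1719, c = 271, d = 428.
Risk in exposed = 1952/3671 = 0.53174; risk in unexposed = 271/699 = 0.38770.
RR = 0.53174 / 0.38770 = 1.37152
The risk among the exposed is 1.37 times that among the unexposed.

1.372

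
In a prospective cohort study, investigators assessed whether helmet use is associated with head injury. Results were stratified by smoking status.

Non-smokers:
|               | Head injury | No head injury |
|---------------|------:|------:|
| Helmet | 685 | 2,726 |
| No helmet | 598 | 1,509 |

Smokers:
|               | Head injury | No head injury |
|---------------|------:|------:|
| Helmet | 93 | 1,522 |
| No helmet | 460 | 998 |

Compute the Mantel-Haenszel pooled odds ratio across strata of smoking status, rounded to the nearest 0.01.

OR_MH = Σ(aᵢdᵢ/nᵢ) / Σ(bᵢcᵢ/nᵢ), where nᵢ is the stratum total.
Stratum 1 (Non-smokers): n = 5518; a·d/n = 685·1509/5518 = 187.3260; b·c/n = 2726·598/5518 = 295.4237
Stratum 2 (Smokers): n = 3073; a·d/n = 93·998/3073 = 30.2031; b·c/n = 1522·460/3073 = 227.8295
OR_MH = (187.3260 + 30.2031) / (295.4237 + 227.8295) = 217.5291 / 523.2532 = 0.41572

0.42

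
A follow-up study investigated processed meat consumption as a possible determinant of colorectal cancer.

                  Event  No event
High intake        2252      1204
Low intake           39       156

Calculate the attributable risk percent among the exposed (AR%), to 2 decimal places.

Cells: a = 2252, b = 1204, c = 39, d = 156.
Risk in exposed = 2252/3456 = 0.65162; risk in unexposed = 39/195 = 0.20000.
RR = 0.65162/0.20000 = 3.25810
AR% = (RR − 1)/RR × 100 = (3.25810 − 1)/3.25810 × 100 = 69.3073%

69.31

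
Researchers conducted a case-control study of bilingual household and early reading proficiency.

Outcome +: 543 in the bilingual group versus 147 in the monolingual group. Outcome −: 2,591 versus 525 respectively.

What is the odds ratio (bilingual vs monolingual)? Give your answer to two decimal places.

From the description: a = 543, b = 2591, c = 147, d = 525.
OR = (a·d)/(b·c) = (543 × 525) / (2591 × 147) = 285075 / 380877 = 0.74847
Exposure is associated with lower odds of early reading proficiency (OR = 0.75 < 1).

0.75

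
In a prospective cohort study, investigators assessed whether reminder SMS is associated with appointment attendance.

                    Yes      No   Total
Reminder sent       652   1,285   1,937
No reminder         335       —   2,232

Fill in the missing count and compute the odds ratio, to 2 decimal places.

The missing cell is in the unexposed row: 2232 − 335 = 1897.
So a = 652, b = 1285, c = 335, d = 1897.
OR = (a·d)/(b·c) = (652 × 1897) / (1285 × 335) = 1236844 / 430475 = 2.87321

2.87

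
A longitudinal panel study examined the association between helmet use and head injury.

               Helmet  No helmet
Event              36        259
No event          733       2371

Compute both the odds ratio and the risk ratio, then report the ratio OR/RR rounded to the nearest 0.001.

0.946

Reading the table with exposure as columns: a = 36 (Helmet, case), b = 733 (Helmet, non-case), c = 259 (No helmet, case), d = 2371.
OR = (36·2371)/(733·259) = 85356/189847 = 0.44960
Risk in exposed = 36/769 = 0.04681; risk in unexposed = 259/2630 = 0.09848; RR = 0.47537
OR/RR = 0.44960 / 0.47537 = 0.94580
The outcome is rare in both groups, so OR ≈ RR (ratio near 1).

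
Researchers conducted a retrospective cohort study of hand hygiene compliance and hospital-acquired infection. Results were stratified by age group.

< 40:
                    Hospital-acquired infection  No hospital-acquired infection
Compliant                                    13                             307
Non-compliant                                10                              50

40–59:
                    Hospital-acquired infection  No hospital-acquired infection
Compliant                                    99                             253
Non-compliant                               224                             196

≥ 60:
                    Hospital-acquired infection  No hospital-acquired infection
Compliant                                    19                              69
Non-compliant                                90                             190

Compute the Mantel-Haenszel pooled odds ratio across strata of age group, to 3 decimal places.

OR_MH = Σ(aᵢdᵢ/nᵢ) / Σ(bᵢcᵢ/nᵢ), where nᵢ is the stratum total.
Stratum 1 (< 40): n = 380; a·d/n = 13·50/380 = 1.7105; b·c/n = 307·10/380 = 8.0789
Stratum 2 (40–59): n = 772; a·d/n = 99·196/772 = 25.1347; b·c/n = 253·224/772 = 73.4093
Stratum 3 (≥ 60): n = 368; a·d/n = 19·190/368 = 9.8098; b·c/n = 69·90/368 = 16.8750
OR_MH = (1.7105 + 25.1347 + 9.8098) / (8.0789 + 73.4093 + 16.8750) = 36.6550 / 98.3633 = 0.37265

0.373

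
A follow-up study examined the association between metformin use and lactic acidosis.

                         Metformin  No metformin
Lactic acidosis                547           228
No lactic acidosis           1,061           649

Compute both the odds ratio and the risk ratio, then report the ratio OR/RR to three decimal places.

1.122

Reading the table with exposure as columns: a = 547 (Metformin, case), b = 1061 (Metformin, non-case), c = 228 (No metformin, case), d = 649.
OR = (547·649)/(1061·228) = 355003/241908 = 1.46751
Risk in exposed = 547/1608 = 0.34017; risk in unexposed = 228/877 = 0.25998; RR = 1.30848
OR/RR = 1.46751 / 1.30848 = 1.12154
The outcome is not rare, so the OR lies further from 1 than the RR.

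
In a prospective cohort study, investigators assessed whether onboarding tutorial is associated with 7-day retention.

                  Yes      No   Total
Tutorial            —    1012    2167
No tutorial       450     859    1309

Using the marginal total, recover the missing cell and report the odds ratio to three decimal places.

2.179

The missing cell is in the exposed row: 2167 − 1012 = 1155.
So a = 1155, b = 1012, c = 450, d = 859.
OR = (a·d)/(b·c) = (1155 × 859) / (1012 × 450) = 992145 / 455400 = 2.17862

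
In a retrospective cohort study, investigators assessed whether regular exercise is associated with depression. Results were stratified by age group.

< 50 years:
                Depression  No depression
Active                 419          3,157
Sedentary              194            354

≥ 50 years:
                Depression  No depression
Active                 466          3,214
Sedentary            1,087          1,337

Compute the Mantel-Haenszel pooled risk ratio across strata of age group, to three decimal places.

RR_MH = Σ(aᵢ·n₀ᵢ/nᵢ) / Σ(cᵢ·n₁ᵢ/nᵢ), with n₁ᵢ = aᵢ+bᵢ (exposed), n₀ᵢ = cᵢ+dᵢ (unexposed), nᵢ = n₁ᵢ+n₀ᵢ.
Stratum 1 (< 50 years): n₁ = 3576, n₀ = 548, n = 4124; a·n₀/n = 419·548/4124 = 55.6770; c·n₁/n = 194·3576/4124 = 168.2211
Stratum 2 (≥ 50 years): n₁ = 3680, n₀ = 2424, n = 6104; a·n₀/n = 466·2424/6104 = 185.0564; c·n₁/n = 1087·3680/6104 = 655.3342
RR_MH = (55.6770 + 185.0564) / (168.2211 + 655.3342) = 240.7334 / 823.5554 = 0.29231

0.292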